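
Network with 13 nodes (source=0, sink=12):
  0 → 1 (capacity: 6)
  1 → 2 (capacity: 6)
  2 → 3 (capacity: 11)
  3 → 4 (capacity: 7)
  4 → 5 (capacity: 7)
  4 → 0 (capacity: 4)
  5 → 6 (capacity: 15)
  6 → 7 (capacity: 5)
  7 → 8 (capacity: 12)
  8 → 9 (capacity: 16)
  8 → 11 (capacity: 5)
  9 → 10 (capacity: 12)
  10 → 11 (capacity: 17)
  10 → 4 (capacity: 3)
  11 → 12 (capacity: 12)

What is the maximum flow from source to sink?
Maximum flow = 5

Max flow: 5

Flow assignment:
  0 → 1: 6/6
  1 → 2: 6/6
  2 → 3: 6/11
  3 → 4: 6/7
  4 → 5: 5/7
  4 → 0: 1/4
  5 → 6: 5/15
  6 → 7: 5/5
  7 → 8: 5/12
  8 → 11: 5/5
  11 → 12: 5/12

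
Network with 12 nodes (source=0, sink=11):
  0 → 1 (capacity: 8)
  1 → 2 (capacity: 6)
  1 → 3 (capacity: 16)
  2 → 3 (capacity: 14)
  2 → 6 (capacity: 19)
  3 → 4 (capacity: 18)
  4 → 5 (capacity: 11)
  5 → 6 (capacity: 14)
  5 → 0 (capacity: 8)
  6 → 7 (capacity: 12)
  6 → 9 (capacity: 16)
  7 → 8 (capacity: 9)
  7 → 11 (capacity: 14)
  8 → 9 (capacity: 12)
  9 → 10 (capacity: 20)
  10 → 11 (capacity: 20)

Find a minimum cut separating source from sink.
Min cut value = 8, edges: (0,1)

Min cut value: 8
Partition: S = [0], T = [1, 2, 3, 4, 5, 6, 7, 8, 9, 10, 11]
Cut edges: (0,1)

By max-flow min-cut theorem, max flow = min cut = 8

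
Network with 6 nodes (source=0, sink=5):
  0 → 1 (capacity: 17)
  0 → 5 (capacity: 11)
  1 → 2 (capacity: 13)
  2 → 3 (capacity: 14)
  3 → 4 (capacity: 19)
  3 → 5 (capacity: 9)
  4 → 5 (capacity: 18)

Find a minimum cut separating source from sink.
Min cut value = 24, edges: (0,5), (1,2)

Min cut value: 24
Partition: S = [0, 1], T = [2, 3, 4, 5]
Cut edges: (0,5), (1,2)

By max-flow min-cut theorem, max flow = min cut = 24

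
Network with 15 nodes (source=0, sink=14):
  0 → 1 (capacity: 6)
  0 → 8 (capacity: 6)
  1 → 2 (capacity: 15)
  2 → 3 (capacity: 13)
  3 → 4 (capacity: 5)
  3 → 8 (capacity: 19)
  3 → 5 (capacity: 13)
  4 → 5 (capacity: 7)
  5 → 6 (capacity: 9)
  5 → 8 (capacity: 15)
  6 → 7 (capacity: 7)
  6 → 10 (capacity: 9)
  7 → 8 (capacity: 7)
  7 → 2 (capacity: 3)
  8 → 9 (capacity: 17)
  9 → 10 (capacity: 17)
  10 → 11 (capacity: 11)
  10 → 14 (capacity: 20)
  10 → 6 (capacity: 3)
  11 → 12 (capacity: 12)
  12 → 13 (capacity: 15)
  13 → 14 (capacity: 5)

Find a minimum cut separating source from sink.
Min cut value = 12, edges: (0,1), (0,8)

Min cut value: 12
Partition: S = [0], T = [1, 2, 3, 4, 5, 6, 7, 8, 9, 10, 11, 12, 13, 14]
Cut edges: (0,1), (0,8)

By max-flow min-cut theorem, max flow = min cut = 12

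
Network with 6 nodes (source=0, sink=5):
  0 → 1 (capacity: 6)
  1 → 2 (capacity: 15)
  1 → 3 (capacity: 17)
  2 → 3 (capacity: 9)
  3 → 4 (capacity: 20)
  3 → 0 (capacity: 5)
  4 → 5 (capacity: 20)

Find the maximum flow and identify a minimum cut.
Max flow = 6, Min cut edges: (0,1)

Maximum flow: 6
Minimum cut: (0,1)
Partition: S = [0], T = [1, 2, 3, 4, 5]

Max-flow min-cut theorem verified: both equal 6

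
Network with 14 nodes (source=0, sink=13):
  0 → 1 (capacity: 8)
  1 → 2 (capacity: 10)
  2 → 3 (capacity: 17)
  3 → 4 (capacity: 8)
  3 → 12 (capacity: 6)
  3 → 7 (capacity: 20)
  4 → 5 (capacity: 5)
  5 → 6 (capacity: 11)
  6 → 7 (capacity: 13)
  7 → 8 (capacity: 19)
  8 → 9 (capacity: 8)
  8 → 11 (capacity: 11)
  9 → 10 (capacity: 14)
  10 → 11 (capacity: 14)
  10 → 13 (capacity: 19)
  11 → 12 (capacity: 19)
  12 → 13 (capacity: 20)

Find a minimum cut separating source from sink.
Min cut value = 8, edges: (0,1)

Min cut value: 8
Partition: S = [0], T = [1, 2, 3, 4, 5, 6, 7, 8, 9, 10, 11, 12, 13]
Cut edges: (0,1)

By max-flow min-cut theorem, max flow = min cut = 8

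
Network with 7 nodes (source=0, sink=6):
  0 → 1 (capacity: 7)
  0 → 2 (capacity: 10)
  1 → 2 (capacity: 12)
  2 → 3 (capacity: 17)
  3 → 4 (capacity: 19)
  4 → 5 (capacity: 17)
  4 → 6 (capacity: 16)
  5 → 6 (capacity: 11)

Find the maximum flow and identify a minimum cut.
Max flow = 17, Min cut edges: (2,3)

Maximum flow: 17
Minimum cut: (2,3)
Partition: S = [0, 1, 2], T = [3, 4, 5, 6]

Max-flow min-cut theorem verified: both equal 17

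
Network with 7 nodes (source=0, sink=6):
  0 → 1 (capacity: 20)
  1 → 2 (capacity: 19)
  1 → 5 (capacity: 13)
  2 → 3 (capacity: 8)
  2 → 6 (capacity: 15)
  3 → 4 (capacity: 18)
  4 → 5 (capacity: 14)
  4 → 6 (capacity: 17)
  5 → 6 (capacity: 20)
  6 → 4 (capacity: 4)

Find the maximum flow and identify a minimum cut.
Max flow = 20, Min cut edges: (0,1)

Maximum flow: 20
Minimum cut: (0,1)
Partition: S = [0], T = [1, 2, 3, 4, 5, 6]

Max-flow min-cut theorem verified: both equal 20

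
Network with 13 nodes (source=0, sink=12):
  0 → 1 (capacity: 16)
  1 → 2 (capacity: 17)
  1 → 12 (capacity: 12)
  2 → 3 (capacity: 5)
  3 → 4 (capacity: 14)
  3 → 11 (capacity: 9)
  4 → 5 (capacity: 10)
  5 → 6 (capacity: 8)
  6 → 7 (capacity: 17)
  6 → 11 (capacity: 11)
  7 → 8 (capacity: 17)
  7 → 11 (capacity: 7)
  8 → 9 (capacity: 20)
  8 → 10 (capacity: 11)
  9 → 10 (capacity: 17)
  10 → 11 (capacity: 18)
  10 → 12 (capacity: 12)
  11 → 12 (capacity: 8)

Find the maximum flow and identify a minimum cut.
Max flow = 16, Min cut edges: (0,1)

Maximum flow: 16
Minimum cut: (0,1)
Partition: S = [0], T = [1, 2, 3, 4, 5, 6, 7, 8, 9, 10, 11, 12]

Max-flow min-cut theorem verified: both equal 16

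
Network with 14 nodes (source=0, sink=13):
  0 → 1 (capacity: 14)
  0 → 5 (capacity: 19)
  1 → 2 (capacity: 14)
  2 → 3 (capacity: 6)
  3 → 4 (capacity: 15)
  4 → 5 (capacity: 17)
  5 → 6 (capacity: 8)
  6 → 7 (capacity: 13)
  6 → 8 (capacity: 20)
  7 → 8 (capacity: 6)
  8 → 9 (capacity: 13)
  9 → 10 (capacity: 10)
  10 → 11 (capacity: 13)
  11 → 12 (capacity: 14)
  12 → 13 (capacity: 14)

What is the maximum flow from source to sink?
Maximum flow = 8

Max flow: 8

Flow assignment:
  0 → 1: 6/14
  0 → 5: 2/19
  1 → 2: 6/14
  2 → 3: 6/6
  3 → 4: 6/15
  4 → 5: 6/17
  5 → 6: 8/8
  6 → 8: 8/20
  8 → 9: 8/13
  9 → 10: 8/10
  10 → 11: 8/13
  11 → 12: 8/14
  12 → 13: 8/14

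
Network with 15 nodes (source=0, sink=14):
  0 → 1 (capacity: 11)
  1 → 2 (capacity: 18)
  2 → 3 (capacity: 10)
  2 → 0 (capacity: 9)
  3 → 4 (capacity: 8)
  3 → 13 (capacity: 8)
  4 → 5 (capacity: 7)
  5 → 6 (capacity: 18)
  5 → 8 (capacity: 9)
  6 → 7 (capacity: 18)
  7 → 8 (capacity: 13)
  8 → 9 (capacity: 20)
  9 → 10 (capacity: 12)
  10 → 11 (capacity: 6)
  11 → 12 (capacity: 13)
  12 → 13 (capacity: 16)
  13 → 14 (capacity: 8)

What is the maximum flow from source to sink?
Maximum flow = 8

Max flow: 8

Flow assignment:
  0 → 1: 10/11
  1 → 2: 10/18
  2 → 3: 8/10
  2 → 0: 2/9
  3 → 4: 2/8
  3 → 13: 6/8
  4 → 5: 2/7
  5 → 8: 2/9
  8 → 9: 2/20
  9 → 10: 2/12
  10 → 11: 2/6
  11 → 12: 2/13
  12 → 13: 2/16
  13 → 14: 8/8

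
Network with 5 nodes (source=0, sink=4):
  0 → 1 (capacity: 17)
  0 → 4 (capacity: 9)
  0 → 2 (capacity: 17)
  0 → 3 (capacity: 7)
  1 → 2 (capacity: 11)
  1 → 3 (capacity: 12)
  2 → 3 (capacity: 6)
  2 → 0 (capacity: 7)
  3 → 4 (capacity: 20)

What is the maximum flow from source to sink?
Maximum flow = 29

Max flow: 29

Flow assignment:
  0 → 1: 17/17
  0 → 4: 9/9
  0 → 2: 1/17
  0 → 3: 2/7
  1 → 2: 5/11
  1 → 3: 12/12
  2 → 3: 6/6
  3 → 4: 20/20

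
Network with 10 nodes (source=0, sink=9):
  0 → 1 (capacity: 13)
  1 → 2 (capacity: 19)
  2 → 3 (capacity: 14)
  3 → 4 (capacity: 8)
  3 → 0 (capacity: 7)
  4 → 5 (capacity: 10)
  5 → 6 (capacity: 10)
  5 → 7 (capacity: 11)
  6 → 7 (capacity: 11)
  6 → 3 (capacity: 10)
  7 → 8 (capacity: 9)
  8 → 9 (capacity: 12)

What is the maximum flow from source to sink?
Maximum flow = 8

Max flow: 8

Flow assignment:
  0 → 1: 13/13
  1 → 2: 13/19
  2 → 3: 13/14
  3 → 4: 8/8
  3 → 0: 5/7
  4 → 5: 8/10
  5 → 7: 8/11
  7 → 8: 8/9
  8 → 9: 8/12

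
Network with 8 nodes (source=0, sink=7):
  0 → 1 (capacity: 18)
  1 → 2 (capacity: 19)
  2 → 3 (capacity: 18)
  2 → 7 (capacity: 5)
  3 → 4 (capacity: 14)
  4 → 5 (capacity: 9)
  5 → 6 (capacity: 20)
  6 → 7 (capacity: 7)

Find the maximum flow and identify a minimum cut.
Max flow = 12, Min cut edges: (2,7), (6,7)

Maximum flow: 12
Minimum cut: (2,7), (6,7)
Partition: S = [0, 1, 2, 3, 4, 5, 6], T = [7]

Max-flow min-cut theorem verified: both equal 12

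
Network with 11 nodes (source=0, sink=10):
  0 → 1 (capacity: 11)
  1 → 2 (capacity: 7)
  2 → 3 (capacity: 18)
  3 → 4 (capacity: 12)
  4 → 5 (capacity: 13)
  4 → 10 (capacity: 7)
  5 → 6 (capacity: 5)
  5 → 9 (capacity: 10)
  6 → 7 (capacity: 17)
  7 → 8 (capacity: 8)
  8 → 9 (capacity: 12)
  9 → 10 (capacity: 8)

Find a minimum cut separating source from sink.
Min cut value = 7, edges: (1,2)

Min cut value: 7
Partition: S = [0, 1], T = [2, 3, 4, 5, 6, 7, 8, 9, 10]
Cut edges: (1,2)

By max-flow min-cut theorem, max flow = min cut = 7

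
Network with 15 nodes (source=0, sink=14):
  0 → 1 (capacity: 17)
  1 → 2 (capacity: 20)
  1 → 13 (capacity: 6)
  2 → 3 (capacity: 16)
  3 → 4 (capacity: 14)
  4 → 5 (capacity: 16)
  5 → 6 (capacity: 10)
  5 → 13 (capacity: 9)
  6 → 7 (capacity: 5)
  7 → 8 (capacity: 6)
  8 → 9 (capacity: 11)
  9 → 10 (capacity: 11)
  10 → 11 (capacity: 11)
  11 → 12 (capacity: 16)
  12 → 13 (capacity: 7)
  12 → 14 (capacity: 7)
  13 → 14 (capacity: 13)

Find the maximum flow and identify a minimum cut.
Max flow = 17, Min cut edges: (0,1)

Maximum flow: 17
Minimum cut: (0,1)
Partition: S = [0], T = [1, 2, 3, 4, 5, 6, 7, 8, 9, 10, 11, 12, 13, 14]

Max-flow min-cut theorem verified: both equal 17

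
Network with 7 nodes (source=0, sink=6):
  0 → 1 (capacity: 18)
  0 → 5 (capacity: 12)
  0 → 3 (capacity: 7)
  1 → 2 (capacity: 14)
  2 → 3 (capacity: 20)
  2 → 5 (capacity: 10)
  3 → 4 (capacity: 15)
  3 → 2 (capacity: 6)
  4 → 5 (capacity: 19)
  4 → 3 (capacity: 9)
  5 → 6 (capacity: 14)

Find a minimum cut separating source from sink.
Min cut value = 14, edges: (5,6)

Min cut value: 14
Partition: S = [0, 1, 2, 3, 4, 5], T = [6]
Cut edges: (5,6)

By max-flow min-cut theorem, max flow = min cut = 14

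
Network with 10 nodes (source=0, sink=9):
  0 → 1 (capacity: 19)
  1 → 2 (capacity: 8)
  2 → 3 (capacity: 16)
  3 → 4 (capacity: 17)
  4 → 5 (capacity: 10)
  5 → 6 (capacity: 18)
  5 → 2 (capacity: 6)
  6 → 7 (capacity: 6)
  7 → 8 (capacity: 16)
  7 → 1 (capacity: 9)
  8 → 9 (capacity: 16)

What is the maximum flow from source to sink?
Maximum flow = 6

Max flow: 6

Flow assignment:
  0 → 1: 6/19
  1 → 2: 6/8
  2 → 3: 8/16
  3 → 4: 8/17
  4 → 5: 8/10
  5 → 6: 6/18
  5 → 2: 2/6
  6 → 7: 6/6
  7 → 8: 6/16
  8 → 9: 6/16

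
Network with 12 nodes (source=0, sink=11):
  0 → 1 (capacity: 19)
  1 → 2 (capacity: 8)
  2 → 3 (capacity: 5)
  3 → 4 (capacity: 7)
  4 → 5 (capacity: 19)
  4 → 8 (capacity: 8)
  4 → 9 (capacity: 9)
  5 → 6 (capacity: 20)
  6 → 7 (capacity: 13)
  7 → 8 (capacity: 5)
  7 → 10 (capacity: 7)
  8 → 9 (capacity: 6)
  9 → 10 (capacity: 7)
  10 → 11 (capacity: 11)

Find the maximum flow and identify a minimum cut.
Max flow = 5, Min cut edges: (2,3)

Maximum flow: 5
Minimum cut: (2,3)
Partition: S = [0, 1, 2], T = [3, 4, 5, 6, 7, 8, 9, 10, 11]

Max-flow min-cut theorem verified: both equal 5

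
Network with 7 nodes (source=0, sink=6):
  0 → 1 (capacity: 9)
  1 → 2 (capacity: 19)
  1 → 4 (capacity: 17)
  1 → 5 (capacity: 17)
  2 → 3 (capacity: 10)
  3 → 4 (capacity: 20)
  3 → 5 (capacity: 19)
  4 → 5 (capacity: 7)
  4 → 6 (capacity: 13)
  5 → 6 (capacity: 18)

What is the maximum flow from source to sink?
Maximum flow = 9

Max flow: 9

Flow assignment:
  0 → 1: 9/9
  1 → 4: 9/17
  4 → 6: 9/13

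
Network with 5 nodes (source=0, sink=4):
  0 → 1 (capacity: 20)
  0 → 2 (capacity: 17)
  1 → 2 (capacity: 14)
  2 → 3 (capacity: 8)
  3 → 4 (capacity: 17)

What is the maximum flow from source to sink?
Maximum flow = 8

Max flow: 8

Flow assignment:
  0 → 1: 8/20
  1 → 2: 8/14
  2 → 3: 8/8
  3 → 4: 8/17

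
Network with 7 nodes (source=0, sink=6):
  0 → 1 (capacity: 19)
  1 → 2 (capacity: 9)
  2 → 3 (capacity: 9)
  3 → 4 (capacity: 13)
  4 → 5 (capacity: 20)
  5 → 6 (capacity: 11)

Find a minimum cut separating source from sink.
Min cut value = 9, edges: (2,3)

Min cut value: 9
Partition: S = [0, 1, 2], T = [3, 4, 5, 6]
Cut edges: (2,3)

By max-flow min-cut theorem, max flow = min cut = 9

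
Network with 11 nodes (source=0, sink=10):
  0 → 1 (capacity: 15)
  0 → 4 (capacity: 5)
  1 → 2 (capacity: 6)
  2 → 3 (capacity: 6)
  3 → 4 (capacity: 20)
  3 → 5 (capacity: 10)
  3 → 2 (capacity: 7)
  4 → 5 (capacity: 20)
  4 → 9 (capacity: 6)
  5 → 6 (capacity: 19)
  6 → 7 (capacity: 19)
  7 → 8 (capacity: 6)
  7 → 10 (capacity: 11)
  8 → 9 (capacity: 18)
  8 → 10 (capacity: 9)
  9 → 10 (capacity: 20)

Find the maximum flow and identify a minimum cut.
Max flow = 11, Min cut edges: (0,4), (2,3)

Maximum flow: 11
Minimum cut: (0,4), (2,3)
Partition: S = [0, 1, 2], T = [3, 4, 5, 6, 7, 8, 9, 10]

Max-flow min-cut theorem verified: both equal 11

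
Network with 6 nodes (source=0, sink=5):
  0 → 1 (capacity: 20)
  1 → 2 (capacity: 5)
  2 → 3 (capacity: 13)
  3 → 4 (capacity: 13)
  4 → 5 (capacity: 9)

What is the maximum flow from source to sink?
Maximum flow = 5

Max flow: 5

Flow assignment:
  0 → 1: 5/20
  1 → 2: 5/5
  2 → 3: 5/13
  3 → 4: 5/13
  4 → 5: 5/9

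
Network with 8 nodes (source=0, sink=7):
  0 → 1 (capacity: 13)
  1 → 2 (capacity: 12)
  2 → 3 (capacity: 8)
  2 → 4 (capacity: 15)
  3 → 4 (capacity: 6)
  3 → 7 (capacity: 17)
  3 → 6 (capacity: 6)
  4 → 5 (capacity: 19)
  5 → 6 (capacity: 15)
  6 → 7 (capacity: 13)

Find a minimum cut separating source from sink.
Min cut value = 12, edges: (1,2)

Min cut value: 12
Partition: S = [0, 1], T = [2, 3, 4, 5, 6, 7]
Cut edges: (1,2)

By max-flow min-cut theorem, max flow = min cut = 12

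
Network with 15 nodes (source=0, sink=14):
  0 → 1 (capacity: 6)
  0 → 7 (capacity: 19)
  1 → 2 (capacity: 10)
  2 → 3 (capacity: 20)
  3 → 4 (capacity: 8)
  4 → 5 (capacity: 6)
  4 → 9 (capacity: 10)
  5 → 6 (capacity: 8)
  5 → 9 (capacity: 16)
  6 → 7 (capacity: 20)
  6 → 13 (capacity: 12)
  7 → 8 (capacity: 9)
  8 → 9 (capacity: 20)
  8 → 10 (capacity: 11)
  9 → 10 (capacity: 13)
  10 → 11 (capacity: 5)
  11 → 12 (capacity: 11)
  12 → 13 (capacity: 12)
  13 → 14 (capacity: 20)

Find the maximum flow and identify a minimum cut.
Max flow = 11, Min cut edges: (4,5), (10,11)

Maximum flow: 11
Minimum cut: (4,5), (10,11)
Partition: S = [0, 1, 2, 3, 4, 7, 8, 9, 10], T = [5, 6, 11, 12, 13, 14]

Max-flow min-cut theorem verified: both equal 11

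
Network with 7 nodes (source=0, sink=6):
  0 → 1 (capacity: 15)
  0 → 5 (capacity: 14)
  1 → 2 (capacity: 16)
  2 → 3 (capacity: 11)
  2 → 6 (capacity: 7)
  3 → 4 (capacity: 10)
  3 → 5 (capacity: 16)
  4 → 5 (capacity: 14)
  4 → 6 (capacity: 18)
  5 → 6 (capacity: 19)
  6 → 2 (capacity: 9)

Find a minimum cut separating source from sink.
Min cut value = 29, edges: (0,1), (0,5)

Min cut value: 29
Partition: S = [0], T = [1, 2, 3, 4, 5, 6]
Cut edges: (0,1), (0,5)

By max-flow min-cut theorem, max flow = min cut = 29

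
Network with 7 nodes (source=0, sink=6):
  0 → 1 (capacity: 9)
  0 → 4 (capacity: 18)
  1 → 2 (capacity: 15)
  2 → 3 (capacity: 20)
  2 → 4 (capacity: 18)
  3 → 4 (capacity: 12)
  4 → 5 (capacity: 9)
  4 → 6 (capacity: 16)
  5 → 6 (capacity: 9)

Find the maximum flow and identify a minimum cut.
Max flow = 25, Min cut edges: (4,6), (5,6)

Maximum flow: 25
Minimum cut: (4,6), (5,6)
Partition: S = [0, 1, 2, 3, 4, 5], T = [6]

Max-flow min-cut theorem verified: both equal 25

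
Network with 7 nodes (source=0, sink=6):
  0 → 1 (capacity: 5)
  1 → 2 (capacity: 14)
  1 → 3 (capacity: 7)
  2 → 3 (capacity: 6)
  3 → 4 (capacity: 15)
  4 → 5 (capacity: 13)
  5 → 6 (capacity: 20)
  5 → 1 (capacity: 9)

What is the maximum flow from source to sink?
Maximum flow = 5

Max flow: 5

Flow assignment:
  0 → 1: 5/5
  1 → 3: 5/7
  3 → 4: 5/15
  4 → 5: 5/13
  5 → 6: 5/20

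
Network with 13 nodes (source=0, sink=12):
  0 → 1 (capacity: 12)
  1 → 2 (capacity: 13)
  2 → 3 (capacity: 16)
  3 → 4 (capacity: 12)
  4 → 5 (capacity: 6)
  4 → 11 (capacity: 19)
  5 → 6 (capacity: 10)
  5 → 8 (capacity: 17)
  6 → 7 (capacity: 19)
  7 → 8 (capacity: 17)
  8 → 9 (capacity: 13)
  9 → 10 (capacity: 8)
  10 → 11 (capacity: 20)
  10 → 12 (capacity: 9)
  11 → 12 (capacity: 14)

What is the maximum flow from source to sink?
Maximum flow = 12

Max flow: 12

Flow assignment:
  0 → 1: 12/12
  1 → 2: 12/13
  2 → 3: 12/16
  3 → 4: 12/12
  4 → 11: 12/19
  11 → 12: 12/14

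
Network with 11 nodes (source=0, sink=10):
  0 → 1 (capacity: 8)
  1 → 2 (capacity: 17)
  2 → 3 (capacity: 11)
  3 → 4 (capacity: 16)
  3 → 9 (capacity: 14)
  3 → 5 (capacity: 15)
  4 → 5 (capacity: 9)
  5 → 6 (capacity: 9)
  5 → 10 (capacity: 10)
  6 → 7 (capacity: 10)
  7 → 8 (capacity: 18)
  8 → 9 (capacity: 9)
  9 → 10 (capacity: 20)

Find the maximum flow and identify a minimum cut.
Max flow = 8, Min cut edges: (0,1)

Maximum flow: 8
Minimum cut: (0,1)
Partition: S = [0], T = [1, 2, 3, 4, 5, 6, 7, 8, 9, 10]

Max-flow min-cut theorem verified: both equal 8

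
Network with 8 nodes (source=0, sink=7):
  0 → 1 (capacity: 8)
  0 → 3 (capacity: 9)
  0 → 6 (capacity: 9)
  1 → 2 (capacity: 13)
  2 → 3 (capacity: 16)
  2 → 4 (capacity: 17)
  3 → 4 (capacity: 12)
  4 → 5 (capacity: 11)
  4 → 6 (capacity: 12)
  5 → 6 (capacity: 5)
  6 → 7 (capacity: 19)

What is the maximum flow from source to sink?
Maximum flow = 19

Max flow: 19

Flow assignment:
  0 → 1: 8/8
  0 → 3: 9/9
  0 → 6: 2/9
  1 → 2: 8/13
  2 → 4: 8/17
  3 → 4: 9/12
  4 → 5: 5/11
  4 → 6: 12/12
  5 → 6: 5/5
  6 → 7: 19/19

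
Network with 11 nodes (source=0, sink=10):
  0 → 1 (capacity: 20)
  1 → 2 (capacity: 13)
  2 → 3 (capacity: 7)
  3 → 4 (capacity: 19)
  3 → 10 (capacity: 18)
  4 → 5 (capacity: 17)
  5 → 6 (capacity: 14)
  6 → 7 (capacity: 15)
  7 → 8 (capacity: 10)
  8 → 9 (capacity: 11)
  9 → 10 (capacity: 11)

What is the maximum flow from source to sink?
Maximum flow = 7

Max flow: 7

Flow assignment:
  0 → 1: 7/20
  1 → 2: 7/13
  2 → 3: 7/7
  3 → 10: 7/18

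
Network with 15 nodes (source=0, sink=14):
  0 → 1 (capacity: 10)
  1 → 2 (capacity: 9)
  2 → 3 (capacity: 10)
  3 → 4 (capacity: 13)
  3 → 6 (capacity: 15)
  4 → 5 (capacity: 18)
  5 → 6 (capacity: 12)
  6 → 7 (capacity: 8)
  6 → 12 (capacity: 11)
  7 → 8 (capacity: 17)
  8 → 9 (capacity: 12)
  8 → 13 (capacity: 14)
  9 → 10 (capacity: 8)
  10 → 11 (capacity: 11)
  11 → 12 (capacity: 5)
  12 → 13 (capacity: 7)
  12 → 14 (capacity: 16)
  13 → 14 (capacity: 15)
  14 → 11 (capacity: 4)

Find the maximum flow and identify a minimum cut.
Max flow = 9, Min cut edges: (1,2)

Maximum flow: 9
Minimum cut: (1,2)
Partition: S = [0, 1], T = [2, 3, 4, 5, 6, 7, 8, 9, 10, 11, 12, 13, 14]

Max-flow min-cut theorem verified: both equal 9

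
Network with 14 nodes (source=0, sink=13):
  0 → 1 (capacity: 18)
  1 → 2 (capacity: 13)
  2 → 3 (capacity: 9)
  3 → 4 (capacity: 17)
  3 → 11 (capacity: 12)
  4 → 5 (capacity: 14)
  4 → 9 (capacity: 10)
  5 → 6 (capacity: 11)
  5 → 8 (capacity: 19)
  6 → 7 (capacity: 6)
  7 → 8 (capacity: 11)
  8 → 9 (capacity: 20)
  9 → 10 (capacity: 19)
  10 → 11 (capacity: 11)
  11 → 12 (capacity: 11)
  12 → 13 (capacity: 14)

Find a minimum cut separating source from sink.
Min cut value = 9, edges: (2,3)

Min cut value: 9
Partition: S = [0, 1, 2], T = [3, 4, 5, 6, 7, 8, 9, 10, 11, 12, 13]
Cut edges: (2,3)

By max-flow min-cut theorem, max flow = min cut = 9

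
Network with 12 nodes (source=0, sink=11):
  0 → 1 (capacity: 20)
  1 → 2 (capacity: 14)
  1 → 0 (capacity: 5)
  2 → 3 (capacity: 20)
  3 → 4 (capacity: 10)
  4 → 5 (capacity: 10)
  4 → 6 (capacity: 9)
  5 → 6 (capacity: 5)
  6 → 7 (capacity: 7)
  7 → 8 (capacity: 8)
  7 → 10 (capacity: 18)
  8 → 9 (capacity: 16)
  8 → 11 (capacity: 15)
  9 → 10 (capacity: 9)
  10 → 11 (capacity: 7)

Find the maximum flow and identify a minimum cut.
Max flow = 7, Min cut edges: (6,7)

Maximum flow: 7
Minimum cut: (6,7)
Partition: S = [0, 1, 2, 3, 4, 5, 6], T = [7, 8, 9, 10, 11]

Max-flow min-cut theorem verified: both equal 7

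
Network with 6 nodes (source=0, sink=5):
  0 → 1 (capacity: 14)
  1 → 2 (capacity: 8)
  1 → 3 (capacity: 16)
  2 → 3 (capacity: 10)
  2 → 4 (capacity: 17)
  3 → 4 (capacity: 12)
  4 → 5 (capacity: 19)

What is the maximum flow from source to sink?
Maximum flow = 14

Max flow: 14

Flow assignment:
  0 → 1: 14/14
  1 → 2: 8/8
  1 → 3: 6/16
  2 → 4: 8/17
  3 → 4: 6/12
  4 → 5: 14/19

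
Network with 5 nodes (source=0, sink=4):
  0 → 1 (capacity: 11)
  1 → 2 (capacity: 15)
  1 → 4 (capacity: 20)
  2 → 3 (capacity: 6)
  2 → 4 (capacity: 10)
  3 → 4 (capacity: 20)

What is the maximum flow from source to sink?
Maximum flow = 11

Max flow: 11

Flow assignment:
  0 → 1: 11/11
  1 → 4: 11/20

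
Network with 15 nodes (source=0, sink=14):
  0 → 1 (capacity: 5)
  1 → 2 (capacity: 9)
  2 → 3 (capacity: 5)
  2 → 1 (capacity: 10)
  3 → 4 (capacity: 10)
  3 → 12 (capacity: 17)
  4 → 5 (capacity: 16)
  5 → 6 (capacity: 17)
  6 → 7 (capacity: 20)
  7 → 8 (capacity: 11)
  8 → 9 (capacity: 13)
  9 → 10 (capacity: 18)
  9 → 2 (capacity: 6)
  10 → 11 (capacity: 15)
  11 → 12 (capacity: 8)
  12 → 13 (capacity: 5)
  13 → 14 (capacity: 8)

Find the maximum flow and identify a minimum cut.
Max flow = 5, Min cut edges: (12,13)

Maximum flow: 5
Minimum cut: (12,13)
Partition: S = [0, 1, 2, 3, 4, 5, 6, 7, 8, 9, 10, 11, 12], T = [13, 14]

Max-flow min-cut theorem verified: both equal 5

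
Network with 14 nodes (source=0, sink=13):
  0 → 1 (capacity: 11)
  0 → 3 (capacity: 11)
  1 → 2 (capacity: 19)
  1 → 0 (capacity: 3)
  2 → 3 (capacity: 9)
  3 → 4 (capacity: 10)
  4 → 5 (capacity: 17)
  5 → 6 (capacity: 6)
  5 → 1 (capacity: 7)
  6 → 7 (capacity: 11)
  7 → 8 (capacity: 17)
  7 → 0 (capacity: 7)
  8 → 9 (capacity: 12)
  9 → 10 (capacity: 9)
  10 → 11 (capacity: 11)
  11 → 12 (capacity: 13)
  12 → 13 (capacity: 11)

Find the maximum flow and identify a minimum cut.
Max flow = 6, Min cut edges: (5,6)

Maximum flow: 6
Minimum cut: (5,6)
Partition: S = [0, 1, 2, 3, 4, 5], T = [6, 7, 8, 9, 10, 11, 12, 13]

Max-flow min-cut theorem verified: both equal 6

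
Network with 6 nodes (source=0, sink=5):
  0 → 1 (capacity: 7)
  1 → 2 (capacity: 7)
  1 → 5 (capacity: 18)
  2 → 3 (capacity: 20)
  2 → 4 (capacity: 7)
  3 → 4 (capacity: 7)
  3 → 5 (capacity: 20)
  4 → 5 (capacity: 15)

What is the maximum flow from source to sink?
Maximum flow = 7

Max flow: 7

Flow assignment:
  0 → 1: 7/7
  1 → 5: 7/18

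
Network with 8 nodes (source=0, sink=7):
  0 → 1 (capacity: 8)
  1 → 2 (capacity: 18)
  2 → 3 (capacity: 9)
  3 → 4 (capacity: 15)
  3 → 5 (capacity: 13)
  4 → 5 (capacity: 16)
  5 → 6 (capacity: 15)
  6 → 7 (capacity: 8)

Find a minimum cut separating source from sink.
Min cut value = 8, edges: (6,7)

Min cut value: 8
Partition: S = [0, 1, 2, 3, 4, 5, 6], T = [7]
Cut edges: (6,7)

By max-flow min-cut theorem, max flow = min cut = 8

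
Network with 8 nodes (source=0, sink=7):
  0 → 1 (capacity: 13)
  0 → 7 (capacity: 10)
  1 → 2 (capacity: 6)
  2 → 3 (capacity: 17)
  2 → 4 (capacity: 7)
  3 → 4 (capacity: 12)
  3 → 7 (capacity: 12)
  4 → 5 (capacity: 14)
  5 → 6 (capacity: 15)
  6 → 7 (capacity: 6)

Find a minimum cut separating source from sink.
Min cut value = 16, edges: (0,7), (1,2)

Min cut value: 16
Partition: S = [0, 1], T = [2, 3, 4, 5, 6, 7]
Cut edges: (0,7), (1,2)

By max-flow min-cut theorem, max flow = min cut = 16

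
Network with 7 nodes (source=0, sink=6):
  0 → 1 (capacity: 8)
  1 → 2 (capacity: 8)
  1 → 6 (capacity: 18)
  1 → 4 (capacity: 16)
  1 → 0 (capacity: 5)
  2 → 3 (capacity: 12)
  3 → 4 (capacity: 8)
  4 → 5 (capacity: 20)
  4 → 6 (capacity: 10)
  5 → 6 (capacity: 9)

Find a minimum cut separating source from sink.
Min cut value = 8, edges: (0,1)

Min cut value: 8
Partition: S = [0], T = [1, 2, 3, 4, 5, 6]
Cut edges: (0,1)

By max-flow min-cut theorem, max flow = min cut = 8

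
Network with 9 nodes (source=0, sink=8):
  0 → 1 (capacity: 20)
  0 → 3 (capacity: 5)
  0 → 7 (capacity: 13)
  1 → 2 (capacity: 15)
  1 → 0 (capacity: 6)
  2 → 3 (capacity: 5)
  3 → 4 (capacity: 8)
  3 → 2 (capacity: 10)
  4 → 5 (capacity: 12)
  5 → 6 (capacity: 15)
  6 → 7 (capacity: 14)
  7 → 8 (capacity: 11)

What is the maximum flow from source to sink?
Maximum flow = 11

Max flow: 11

Flow assignment:
  0 → 1: 5/20
  0 → 3: 3/5
  0 → 7: 3/13
  1 → 2: 5/15
  2 → 3: 5/5
  3 → 4: 8/8
  4 → 5: 8/12
  5 → 6: 8/15
  6 → 7: 8/14
  7 → 8: 11/11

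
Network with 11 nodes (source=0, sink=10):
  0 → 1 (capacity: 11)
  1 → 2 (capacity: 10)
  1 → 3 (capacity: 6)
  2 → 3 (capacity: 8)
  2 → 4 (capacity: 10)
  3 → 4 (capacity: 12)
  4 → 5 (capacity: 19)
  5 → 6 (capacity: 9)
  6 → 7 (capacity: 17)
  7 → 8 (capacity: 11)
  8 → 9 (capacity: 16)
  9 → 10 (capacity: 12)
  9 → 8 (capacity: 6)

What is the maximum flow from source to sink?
Maximum flow = 9

Max flow: 9

Flow assignment:
  0 → 1: 9/11
  1 → 2: 8/10
  1 → 3: 1/6
  2 → 4: 8/10
  3 → 4: 1/12
  4 → 5: 9/19
  5 → 6: 9/9
  6 → 7: 9/17
  7 → 8: 9/11
  8 → 9: 9/16
  9 → 10: 9/12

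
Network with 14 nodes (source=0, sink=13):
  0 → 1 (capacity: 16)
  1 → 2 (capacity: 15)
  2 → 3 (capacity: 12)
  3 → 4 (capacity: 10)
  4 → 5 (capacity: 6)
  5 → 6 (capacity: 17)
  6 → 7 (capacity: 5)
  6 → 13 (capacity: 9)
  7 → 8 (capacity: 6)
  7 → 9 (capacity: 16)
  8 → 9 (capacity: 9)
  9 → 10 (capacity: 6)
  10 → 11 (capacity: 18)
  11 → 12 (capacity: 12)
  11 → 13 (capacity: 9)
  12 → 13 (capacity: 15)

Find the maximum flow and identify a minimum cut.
Max flow = 6, Min cut edges: (4,5)

Maximum flow: 6
Minimum cut: (4,5)
Partition: S = [0, 1, 2, 3, 4], T = [5, 6, 7, 8, 9, 10, 11, 12, 13]

Max-flow min-cut theorem verified: both equal 6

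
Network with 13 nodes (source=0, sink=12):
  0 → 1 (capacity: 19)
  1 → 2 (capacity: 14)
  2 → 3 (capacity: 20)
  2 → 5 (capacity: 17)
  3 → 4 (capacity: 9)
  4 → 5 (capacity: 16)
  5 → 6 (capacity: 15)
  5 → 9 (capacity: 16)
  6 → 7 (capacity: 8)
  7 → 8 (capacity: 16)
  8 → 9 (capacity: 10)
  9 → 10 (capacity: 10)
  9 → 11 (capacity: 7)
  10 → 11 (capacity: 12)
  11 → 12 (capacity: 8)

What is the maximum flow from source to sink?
Maximum flow = 8

Max flow: 8

Flow assignment:
  0 → 1: 8/19
  1 → 2: 8/14
  2 → 5: 8/17
  5 → 9: 8/16
  9 → 10: 1/10
  9 → 11: 7/7
  10 → 11: 1/12
  11 → 12: 8/8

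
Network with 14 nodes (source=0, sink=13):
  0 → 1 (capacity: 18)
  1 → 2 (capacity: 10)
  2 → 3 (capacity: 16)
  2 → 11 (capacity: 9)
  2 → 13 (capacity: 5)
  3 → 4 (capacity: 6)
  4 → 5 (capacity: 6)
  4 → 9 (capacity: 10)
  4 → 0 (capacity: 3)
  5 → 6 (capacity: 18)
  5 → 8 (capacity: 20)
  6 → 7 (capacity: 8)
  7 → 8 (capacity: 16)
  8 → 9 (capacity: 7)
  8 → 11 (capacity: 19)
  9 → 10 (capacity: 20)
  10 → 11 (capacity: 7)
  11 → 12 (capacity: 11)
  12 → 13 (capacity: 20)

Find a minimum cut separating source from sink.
Min cut value = 10, edges: (1,2)

Min cut value: 10
Partition: S = [0, 1], T = [2, 3, 4, 5, 6, 7, 8, 9, 10, 11, 12, 13]
Cut edges: (1,2)

By max-flow min-cut theorem, max flow = min cut = 10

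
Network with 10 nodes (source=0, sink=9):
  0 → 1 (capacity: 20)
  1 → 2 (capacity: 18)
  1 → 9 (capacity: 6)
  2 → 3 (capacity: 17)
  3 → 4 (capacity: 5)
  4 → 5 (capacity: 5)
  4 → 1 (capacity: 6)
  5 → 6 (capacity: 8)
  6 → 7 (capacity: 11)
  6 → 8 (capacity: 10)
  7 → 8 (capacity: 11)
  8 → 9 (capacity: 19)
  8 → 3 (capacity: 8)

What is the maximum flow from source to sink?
Maximum flow = 11

Max flow: 11

Flow assignment:
  0 → 1: 11/20
  1 → 2: 5/18
  1 → 9: 6/6
  2 → 3: 5/17
  3 → 4: 5/5
  4 → 5: 5/5
  5 → 6: 5/8
  6 → 8: 5/10
  8 → 9: 5/19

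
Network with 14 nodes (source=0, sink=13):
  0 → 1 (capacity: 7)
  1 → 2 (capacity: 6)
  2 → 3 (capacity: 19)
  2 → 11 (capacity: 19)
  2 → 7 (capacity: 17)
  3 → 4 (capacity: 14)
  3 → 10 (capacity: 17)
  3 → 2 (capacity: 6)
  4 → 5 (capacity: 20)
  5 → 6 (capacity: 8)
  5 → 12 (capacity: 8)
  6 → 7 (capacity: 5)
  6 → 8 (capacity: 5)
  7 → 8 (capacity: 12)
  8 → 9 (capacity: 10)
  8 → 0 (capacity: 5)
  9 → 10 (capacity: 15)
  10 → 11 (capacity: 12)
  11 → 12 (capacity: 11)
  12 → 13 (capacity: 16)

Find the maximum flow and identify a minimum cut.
Max flow = 6, Min cut edges: (1,2)

Maximum flow: 6
Minimum cut: (1,2)
Partition: S = [0, 1], T = [2, 3, 4, 5, 6, 7, 8, 9, 10, 11, 12, 13]

Max-flow min-cut theorem verified: both equal 6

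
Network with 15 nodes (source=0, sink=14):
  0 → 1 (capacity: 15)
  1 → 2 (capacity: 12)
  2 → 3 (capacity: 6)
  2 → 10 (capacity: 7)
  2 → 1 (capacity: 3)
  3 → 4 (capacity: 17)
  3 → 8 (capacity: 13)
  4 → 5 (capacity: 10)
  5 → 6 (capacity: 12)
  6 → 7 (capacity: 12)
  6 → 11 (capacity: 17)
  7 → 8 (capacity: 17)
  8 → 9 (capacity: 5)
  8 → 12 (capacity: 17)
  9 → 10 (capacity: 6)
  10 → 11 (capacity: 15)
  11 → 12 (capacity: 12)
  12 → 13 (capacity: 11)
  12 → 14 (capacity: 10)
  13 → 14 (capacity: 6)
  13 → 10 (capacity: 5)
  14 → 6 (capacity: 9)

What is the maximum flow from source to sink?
Maximum flow = 12

Max flow: 12

Flow assignment:
  0 → 1: 12/15
  1 → 2: 12/12
  2 → 3: 6/6
  2 → 10: 6/7
  3 → 8: 6/13
  8 → 12: 6/17
  10 → 11: 6/15
  11 → 12: 6/12
  12 → 13: 2/11
  12 → 14: 10/10
  13 → 14: 2/6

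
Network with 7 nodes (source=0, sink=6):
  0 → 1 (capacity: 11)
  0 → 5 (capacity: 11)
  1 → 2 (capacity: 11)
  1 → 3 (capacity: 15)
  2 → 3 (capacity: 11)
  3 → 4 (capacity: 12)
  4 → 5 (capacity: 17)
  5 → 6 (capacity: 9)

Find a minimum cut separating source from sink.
Min cut value = 9, edges: (5,6)

Min cut value: 9
Partition: S = [0, 1, 2, 3, 4, 5], T = [6]
Cut edges: (5,6)

By max-flow min-cut theorem, max flow = min cut = 9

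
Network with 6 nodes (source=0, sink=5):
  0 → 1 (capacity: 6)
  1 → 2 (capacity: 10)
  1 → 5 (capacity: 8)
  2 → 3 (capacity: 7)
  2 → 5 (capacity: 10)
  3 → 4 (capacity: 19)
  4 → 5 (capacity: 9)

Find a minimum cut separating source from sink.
Min cut value = 6, edges: (0,1)

Min cut value: 6
Partition: S = [0], T = [1, 2, 3, 4, 5]
Cut edges: (0,1)

By max-flow min-cut theorem, max flow = min cut = 6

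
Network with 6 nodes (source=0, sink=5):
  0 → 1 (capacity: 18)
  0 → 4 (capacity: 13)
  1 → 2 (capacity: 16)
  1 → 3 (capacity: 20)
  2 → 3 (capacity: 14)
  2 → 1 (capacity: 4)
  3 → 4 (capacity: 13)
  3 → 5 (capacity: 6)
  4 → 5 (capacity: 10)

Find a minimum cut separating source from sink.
Min cut value = 16, edges: (3,5), (4,5)

Min cut value: 16
Partition: S = [0, 1, 2, 3, 4], T = [5]
Cut edges: (3,5), (4,5)

By max-flow min-cut theorem, max flow = min cut = 16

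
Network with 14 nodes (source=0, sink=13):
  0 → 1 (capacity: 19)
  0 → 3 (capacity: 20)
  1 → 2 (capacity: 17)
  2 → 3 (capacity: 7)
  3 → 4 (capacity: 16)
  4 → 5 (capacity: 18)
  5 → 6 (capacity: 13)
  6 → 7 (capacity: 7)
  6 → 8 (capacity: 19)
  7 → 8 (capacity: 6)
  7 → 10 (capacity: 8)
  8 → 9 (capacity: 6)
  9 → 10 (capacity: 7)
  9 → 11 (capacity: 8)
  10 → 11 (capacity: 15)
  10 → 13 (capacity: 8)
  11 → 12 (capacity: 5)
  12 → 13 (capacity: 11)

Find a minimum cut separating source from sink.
Min cut value = 13, edges: (10,13), (11,12)

Min cut value: 13
Partition: S = [0, 1, 2, 3, 4, 5, 6, 7, 8, 9, 10, 11], T = [12, 13]
Cut edges: (10,13), (11,12)

By max-flow min-cut theorem, max flow = min cut = 13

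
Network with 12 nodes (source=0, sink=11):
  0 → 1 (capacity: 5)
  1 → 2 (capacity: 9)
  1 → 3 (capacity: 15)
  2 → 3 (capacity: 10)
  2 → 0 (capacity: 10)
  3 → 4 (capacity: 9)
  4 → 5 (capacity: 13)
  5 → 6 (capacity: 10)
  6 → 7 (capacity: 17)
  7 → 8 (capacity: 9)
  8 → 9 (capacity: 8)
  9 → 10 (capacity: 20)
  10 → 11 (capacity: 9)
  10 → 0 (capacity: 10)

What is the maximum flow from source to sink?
Maximum flow = 5

Max flow: 5

Flow assignment:
  0 → 1: 5/5
  1 → 3: 5/15
  3 → 4: 5/9
  4 → 5: 5/13
  5 → 6: 5/10
  6 → 7: 5/17
  7 → 8: 5/9
  8 → 9: 5/8
  9 → 10: 5/20
  10 → 11: 5/9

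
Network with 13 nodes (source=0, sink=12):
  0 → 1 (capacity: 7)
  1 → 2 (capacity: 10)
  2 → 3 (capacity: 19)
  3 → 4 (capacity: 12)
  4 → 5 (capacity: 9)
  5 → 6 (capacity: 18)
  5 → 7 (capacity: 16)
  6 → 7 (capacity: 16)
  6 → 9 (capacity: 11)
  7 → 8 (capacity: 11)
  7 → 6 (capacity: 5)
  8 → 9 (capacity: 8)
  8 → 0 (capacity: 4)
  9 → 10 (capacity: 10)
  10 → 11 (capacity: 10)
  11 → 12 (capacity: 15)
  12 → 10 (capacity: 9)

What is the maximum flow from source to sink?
Maximum flow = 7

Max flow: 7

Flow assignment:
  0 → 1: 7/7
  1 → 2: 7/10
  2 → 3: 7/19
  3 → 4: 7/12
  4 → 5: 7/9
  5 → 6: 7/18
  6 → 9: 7/11
  9 → 10: 7/10
  10 → 11: 7/10
  11 → 12: 7/15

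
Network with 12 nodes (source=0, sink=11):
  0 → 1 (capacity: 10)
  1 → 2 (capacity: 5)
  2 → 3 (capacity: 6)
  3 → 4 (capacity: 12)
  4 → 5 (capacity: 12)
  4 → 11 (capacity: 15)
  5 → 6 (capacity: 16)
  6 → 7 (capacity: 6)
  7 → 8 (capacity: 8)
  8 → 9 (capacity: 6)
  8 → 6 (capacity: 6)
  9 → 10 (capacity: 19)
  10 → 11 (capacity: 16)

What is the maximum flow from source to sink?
Maximum flow = 5

Max flow: 5

Flow assignment:
  0 → 1: 5/10
  1 → 2: 5/5
  2 → 3: 5/6
  3 → 4: 5/12
  4 → 11: 5/15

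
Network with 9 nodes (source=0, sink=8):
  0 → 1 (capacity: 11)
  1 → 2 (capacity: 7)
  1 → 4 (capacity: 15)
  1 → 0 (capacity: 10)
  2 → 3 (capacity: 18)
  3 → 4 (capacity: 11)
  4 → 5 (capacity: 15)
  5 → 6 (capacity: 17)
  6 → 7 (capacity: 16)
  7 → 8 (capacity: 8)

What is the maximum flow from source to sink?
Maximum flow = 8

Max flow: 8

Flow assignment:
  0 → 1: 8/11
  1 → 4: 8/15
  4 → 5: 8/15
  5 → 6: 8/17
  6 → 7: 8/16
  7 → 8: 8/8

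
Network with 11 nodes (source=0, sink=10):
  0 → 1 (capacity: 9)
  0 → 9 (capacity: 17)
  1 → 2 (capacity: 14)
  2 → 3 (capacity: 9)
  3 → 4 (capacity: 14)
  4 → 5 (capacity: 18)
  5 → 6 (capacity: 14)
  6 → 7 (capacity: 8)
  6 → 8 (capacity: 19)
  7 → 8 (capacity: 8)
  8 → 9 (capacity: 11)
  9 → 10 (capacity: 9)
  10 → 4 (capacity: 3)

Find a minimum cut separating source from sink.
Min cut value = 9, edges: (9,10)

Min cut value: 9
Partition: S = [0, 1, 2, 3, 4, 5, 6, 7, 8, 9], T = [10]
Cut edges: (9,10)

By max-flow min-cut theorem, max flow = min cut = 9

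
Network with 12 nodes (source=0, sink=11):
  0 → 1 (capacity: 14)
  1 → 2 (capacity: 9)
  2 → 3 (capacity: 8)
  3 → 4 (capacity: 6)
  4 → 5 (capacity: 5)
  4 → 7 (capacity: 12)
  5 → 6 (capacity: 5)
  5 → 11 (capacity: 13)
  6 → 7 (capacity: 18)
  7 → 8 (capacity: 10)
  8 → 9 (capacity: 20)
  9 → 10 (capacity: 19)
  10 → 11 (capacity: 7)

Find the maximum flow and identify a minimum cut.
Max flow = 6, Min cut edges: (3,4)

Maximum flow: 6
Minimum cut: (3,4)
Partition: S = [0, 1, 2, 3], T = [4, 5, 6, 7, 8, 9, 10, 11]

Max-flow min-cut theorem verified: both equal 6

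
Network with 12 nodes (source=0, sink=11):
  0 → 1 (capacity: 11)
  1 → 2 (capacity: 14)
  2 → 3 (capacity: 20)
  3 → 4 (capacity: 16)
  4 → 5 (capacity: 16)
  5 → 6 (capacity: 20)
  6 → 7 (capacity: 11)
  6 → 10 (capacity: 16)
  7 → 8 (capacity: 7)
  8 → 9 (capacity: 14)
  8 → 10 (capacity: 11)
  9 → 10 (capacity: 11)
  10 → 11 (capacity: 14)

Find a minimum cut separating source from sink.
Min cut value = 11, edges: (0,1)

Min cut value: 11
Partition: S = [0], T = [1, 2, 3, 4, 5, 6, 7, 8, 9, 10, 11]
Cut edges: (0,1)

By max-flow min-cut theorem, max flow = min cut = 11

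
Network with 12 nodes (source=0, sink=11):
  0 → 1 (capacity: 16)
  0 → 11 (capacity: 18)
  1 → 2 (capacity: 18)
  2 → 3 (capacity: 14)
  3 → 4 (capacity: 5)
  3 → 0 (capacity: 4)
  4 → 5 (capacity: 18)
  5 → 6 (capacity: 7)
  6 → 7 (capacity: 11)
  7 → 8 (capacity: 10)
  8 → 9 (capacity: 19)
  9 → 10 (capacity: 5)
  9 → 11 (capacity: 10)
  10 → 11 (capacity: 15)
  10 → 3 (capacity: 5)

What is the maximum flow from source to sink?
Maximum flow = 23

Max flow: 23

Flow assignment:
  0 → 1: 5/16
  0 → 11: 18/18
  1 → 2: 5/18
  2 → 3: 5/14
  3 → 4: 5/5
  4 → 5: 5/18
  5 → 6: 5/7
  6 → 7: 5/11
  7 → 8: 5/10
  8 → 9: 5/19
  9 → 11: 5/10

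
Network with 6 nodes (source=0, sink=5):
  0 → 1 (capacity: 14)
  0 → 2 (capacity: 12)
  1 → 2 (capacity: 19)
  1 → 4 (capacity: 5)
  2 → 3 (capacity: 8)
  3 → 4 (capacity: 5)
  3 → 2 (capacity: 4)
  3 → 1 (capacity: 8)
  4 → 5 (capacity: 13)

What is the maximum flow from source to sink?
Maximum flow = 10

Max flow: 10

Flow assignment:
  0 → 1: 5/14
  0 → 2: 5/12
  1 → 4: 5/5
  2 → 3: 5/8
  3 → 4: 5/5
  4 → 5: 10/13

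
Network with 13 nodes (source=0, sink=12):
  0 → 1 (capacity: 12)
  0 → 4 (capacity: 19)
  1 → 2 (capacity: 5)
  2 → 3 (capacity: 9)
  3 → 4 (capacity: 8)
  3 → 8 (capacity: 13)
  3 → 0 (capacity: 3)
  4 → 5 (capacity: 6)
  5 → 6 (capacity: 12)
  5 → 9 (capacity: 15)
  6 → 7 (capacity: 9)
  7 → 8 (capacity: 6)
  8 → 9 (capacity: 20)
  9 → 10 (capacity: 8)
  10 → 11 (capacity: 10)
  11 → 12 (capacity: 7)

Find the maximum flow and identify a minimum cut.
Max flow = 7, Min cut edges: (11,12)

Maximum flow: 7
Minimum cut: (11,12)
Partition: S = [0, 1, 2, 3, 4, 5, 6, 7, 8, 9, 10, 11], T = [12]

Max-flow min-cut theorem verified: both equal 7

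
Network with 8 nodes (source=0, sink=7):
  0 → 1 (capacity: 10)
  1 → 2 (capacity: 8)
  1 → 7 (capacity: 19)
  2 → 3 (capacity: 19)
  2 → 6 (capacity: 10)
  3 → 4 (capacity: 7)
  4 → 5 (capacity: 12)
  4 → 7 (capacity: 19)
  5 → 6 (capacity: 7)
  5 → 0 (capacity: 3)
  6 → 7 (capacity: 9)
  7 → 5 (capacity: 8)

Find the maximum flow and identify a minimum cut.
Max flow = 10, Min cut edges: (0,1)

Maximum flow: 10
Minimum cut: (0,1)
Partition: S = [0], T = [1, 2, 3, 4, 5, 6, 7]

Max-flow min-cut theorem verified: both equal 10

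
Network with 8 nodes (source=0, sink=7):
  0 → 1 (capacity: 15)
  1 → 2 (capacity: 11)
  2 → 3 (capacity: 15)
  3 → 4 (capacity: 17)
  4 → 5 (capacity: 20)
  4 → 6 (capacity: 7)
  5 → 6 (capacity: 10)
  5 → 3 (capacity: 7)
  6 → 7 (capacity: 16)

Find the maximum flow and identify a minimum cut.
Max flow = 11, Min cut edges: (1,2)

Maximum flow: 11
Minimum cut: (1,2)
Partition: S = [0, 1], T = [2, 3, 4, 5, 6, 7]

Max-flow min-cut theorem verified: both equal 11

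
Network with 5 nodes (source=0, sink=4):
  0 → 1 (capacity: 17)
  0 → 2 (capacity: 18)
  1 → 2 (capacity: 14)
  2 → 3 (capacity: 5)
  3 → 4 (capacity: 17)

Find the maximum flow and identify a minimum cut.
Max flow = 5, Min cut edges: (2,3)

Maximum flow: 5
Minimum cut: (2,3)
Partition: S = [0, 1, 2], T = [3, 4]

Max-flow min-cut theorem verified: both equal 5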